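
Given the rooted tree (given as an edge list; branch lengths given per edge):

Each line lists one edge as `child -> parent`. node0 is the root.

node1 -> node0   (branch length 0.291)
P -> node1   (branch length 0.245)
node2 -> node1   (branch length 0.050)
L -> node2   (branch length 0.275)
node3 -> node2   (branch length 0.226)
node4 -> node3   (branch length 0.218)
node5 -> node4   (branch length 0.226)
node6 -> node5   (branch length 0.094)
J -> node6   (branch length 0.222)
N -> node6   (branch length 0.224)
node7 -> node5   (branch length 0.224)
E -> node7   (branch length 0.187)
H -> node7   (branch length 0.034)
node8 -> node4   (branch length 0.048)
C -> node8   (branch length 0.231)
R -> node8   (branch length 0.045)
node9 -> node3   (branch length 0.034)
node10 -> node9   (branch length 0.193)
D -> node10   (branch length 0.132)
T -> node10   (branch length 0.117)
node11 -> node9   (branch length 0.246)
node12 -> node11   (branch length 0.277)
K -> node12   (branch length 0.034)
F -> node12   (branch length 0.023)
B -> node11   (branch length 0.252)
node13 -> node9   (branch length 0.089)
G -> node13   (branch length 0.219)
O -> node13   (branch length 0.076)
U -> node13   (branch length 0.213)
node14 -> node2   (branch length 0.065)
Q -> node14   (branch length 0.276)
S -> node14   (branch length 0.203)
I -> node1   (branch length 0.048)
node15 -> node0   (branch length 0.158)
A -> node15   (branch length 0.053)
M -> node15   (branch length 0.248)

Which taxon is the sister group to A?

A attaches to the tree at the node subtending (A,M).
The other lineage descending from that same node — the sister group — is the single tip M.

M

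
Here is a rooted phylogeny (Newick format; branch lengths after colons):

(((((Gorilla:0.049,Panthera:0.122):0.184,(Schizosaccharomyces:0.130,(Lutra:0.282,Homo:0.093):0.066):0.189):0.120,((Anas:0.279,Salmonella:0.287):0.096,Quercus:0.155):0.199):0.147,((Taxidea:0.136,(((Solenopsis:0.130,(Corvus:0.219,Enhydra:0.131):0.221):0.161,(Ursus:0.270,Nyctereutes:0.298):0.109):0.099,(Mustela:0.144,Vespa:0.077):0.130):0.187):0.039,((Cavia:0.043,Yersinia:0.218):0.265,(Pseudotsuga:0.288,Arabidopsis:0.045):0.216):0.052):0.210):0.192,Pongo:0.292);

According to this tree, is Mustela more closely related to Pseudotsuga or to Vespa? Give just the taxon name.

Vespa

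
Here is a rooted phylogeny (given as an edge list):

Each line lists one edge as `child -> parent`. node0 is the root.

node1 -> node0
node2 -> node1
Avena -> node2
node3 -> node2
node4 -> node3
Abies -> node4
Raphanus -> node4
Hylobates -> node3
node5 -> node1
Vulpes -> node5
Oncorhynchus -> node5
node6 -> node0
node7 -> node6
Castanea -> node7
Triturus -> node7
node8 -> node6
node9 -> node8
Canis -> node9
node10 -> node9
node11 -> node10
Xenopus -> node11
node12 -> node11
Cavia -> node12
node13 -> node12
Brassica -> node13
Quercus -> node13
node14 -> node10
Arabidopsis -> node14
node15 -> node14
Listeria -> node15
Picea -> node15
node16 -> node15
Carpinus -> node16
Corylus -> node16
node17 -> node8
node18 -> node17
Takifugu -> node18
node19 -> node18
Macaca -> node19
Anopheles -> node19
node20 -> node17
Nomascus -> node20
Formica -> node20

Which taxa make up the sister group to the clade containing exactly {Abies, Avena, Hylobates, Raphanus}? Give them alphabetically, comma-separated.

The clade containing exactly {Abies, Avena, Hylobates, Raphanus} attaches to the tree at the node subtending ((Avena,((Abies,Raphanus),Hylobates)),(Vulpes,Oncorhynchus)).
The other lineage descending from that same node — the sister group — is (Vulpes,Oncorhynchus); its 2 tips in alphabetical order are the answer.

Oncorhynchus, Vulpes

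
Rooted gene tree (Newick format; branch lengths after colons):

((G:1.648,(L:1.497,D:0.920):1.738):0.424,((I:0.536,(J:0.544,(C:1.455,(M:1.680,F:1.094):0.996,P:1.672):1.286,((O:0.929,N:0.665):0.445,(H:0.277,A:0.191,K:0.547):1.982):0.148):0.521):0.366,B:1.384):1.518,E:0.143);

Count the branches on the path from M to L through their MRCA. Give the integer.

9

The MRCA of M and L is the root of the tree.
From M up to that node: 6 branches. From L up to the same node: 3 branches. Total: 6 + 3 = 9.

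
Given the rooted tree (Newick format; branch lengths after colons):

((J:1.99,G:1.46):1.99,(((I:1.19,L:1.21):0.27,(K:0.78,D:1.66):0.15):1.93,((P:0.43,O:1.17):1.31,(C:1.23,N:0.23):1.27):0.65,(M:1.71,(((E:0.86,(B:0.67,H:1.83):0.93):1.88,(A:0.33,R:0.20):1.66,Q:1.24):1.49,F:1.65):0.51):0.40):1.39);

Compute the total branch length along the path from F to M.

3.87

The path runs F → … → MRCA → … → M; the MRCA is the node subtending (M,(((E,(B,H)),(A,R),Q),F)).
Branch lengths along that path: 1.65 + 0.51 + 1.71 = 3.87.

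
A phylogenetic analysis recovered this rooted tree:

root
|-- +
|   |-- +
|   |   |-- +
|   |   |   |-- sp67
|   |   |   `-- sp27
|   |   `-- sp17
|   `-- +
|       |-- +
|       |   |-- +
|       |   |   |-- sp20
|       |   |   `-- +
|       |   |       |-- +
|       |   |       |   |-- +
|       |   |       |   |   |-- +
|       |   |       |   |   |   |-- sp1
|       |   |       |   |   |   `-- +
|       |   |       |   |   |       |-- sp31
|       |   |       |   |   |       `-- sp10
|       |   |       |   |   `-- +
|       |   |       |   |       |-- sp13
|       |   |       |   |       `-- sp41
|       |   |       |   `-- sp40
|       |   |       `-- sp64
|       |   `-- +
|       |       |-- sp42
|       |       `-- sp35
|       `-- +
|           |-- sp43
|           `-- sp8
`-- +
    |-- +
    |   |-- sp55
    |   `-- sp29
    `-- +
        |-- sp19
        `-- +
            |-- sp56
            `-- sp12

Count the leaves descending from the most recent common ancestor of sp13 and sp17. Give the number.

15

The MRCA of sp13 and sp17 is the node subtending (((sp67,sp27),sp17),(((sp20,((((sp1,(sp31,sp10)),(sp13,sp41)),sp40),sp64)),(sp42,sp35)),(sp43,sp8))).
That clade contains 15 terminal taxa: sp1, sp10, sp13, sp17, sp20, sp27, sp31, sp35, sp40, sp41, sp42, sp43, sp64, sp67, sp8.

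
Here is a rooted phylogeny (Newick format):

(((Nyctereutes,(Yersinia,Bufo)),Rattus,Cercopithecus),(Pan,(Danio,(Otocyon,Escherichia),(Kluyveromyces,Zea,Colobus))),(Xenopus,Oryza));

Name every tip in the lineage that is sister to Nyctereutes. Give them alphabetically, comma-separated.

Bufo, Yersinia

Nyctereutes attaches to the tree at the node subtending (Nyctereutes,(Yersinia,Bufo)).
The other lineage descending from that same node — the sister group — is (Yersinia,Bufo); its 2 tips in alphabetical order are the answer.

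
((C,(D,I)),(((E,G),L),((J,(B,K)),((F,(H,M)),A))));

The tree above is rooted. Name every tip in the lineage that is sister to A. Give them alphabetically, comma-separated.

A attaches to the tree at the node subtending ((F,(H,M)),A).
The other lineage descending from that same node — the sister group — is (F,(H,M)); its 3 tips in alphabetical order are the answer.

F, H, M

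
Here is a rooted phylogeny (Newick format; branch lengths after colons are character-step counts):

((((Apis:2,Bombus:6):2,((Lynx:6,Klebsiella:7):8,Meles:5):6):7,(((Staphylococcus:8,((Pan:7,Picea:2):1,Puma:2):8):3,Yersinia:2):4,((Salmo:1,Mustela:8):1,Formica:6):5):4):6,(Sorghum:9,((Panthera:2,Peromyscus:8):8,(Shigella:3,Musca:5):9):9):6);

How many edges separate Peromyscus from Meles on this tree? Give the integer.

8

The MRCA of Peromyscus and Meles is the root of the tree.
From Peromyscus up to that node: 4 branches. From Meles up to the same node: 4 branches. Total: 4 + 4 = 8.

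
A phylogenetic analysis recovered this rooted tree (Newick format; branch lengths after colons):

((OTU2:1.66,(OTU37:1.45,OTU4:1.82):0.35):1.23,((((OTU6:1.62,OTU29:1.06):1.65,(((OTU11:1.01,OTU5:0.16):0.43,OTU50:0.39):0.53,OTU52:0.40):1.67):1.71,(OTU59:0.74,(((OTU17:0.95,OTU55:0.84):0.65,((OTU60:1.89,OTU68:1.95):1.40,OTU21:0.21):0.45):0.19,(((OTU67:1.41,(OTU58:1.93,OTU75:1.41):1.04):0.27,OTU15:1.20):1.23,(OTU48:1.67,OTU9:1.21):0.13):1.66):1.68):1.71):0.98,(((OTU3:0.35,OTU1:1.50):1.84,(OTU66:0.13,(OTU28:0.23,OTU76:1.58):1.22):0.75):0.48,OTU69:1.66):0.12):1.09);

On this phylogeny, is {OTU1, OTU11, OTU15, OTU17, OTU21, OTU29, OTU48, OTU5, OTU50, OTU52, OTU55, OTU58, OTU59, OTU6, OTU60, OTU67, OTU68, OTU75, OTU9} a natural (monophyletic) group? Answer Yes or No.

The MRCA of the listed taxa subtends ((((OTU6,OTU29),(((OTU11,OTU5),OTU50),OTU52)),(OTU59,(((OTU17,OTU55),((OTU60,OTU68),OTU21)),(((OTU67,(OTU58,OTU75)),OTU15),(OTU48,OTU9))))),(((OTU3,OTU1),(OTU66,(OTU28,OTU76))),OTU69)).
That clade also contains OTU28, OTU3, OTU66, OTU69, OTU76, which are not in the proposed group, so the group is not monophyletic.

No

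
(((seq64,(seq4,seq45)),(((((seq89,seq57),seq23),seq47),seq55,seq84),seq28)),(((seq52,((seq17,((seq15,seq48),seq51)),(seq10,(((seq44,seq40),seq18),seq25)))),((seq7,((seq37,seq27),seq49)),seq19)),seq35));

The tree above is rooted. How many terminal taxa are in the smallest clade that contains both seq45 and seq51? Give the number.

26

The MRCA of seq45 and seq51 is the root, so the clade is the entire tree.
That clade contains 26 terminal taxa: seq10, seq15, seq17, seq18, seq19, seq23, seq25, seq27, seq28, seq35, seq37, seq4, seq40, seq44, seq45, seq47, seq48, seq49, seq51, seq52, seq55, seq57, seq64, seq7, seq84, seq89.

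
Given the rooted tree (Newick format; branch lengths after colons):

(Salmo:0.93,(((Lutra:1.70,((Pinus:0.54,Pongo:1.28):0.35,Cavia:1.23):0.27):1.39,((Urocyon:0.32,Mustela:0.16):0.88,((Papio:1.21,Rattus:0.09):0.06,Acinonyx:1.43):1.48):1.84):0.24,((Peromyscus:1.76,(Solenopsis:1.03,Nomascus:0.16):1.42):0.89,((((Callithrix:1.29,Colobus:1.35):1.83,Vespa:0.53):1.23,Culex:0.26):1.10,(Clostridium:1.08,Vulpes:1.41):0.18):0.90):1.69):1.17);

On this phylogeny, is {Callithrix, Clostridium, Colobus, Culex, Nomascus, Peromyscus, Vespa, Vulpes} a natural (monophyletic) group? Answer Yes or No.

The MRCA of the listed taxa subtends ((Peromyscus,(Solenopsis,Nomascus)),((((Callithrix,Colobus),Vespa),Culex),(Clostridium,Vulpes))).
That clade also contains Solenopsis, which is not in the proposed group, so the group is not monophyletic.

No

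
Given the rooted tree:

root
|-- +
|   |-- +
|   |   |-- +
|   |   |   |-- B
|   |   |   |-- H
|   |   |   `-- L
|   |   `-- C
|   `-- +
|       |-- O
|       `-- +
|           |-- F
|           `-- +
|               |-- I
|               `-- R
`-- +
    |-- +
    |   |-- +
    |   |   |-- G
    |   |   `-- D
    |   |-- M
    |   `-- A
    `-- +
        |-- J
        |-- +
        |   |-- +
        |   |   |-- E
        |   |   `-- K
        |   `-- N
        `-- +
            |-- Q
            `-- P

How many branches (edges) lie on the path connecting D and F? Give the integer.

8

The MRCA of D and F is the root of the tree.
From D up to that node: 4 branches. From F up to the same node: 4 branches. Total: 4 + 4 = 8.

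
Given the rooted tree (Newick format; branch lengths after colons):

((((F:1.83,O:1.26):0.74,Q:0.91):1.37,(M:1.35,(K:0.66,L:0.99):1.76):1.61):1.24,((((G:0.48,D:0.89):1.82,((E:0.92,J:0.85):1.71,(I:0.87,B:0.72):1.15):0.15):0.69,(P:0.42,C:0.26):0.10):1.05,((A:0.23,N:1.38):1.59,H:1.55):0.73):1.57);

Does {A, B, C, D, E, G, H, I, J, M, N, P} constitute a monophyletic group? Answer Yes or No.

The MRCA of the listed taxa is the root, so the smallest clade containing them is the whole tree.
That clade also contains F, K, L, O, Q, which are not in the proposed group, so the group is not monophyletic.

No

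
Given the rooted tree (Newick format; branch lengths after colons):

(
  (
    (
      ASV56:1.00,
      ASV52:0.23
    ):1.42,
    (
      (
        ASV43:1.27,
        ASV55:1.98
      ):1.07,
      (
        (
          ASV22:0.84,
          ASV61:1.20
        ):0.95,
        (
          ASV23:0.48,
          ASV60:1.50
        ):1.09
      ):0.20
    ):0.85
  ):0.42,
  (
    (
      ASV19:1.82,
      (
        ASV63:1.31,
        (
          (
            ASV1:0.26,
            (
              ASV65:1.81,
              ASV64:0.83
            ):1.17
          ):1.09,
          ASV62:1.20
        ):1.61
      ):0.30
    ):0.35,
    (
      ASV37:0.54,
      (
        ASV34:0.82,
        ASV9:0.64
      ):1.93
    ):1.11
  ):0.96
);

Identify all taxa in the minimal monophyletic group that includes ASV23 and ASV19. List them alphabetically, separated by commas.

Tracing ASV23: it sits inside (ASV23,ASV60).
Tracing ASV19: it sits inside (ASV19,(ASV63,((ASV1,(ASV65,ASV64)),ASV62))).
The smallest clade enclosing both is the whole tree (their MRCA is the root), so the answer is all 17 tips in alphabetical order.

ASV1, ASV19, ASV22, ASV23, ASV34, ASV37, ASV43, ASV52, ASV55, ASV56, ASV60, ASV61, ASV62, ASV63, ASV64, ASV65, ASV9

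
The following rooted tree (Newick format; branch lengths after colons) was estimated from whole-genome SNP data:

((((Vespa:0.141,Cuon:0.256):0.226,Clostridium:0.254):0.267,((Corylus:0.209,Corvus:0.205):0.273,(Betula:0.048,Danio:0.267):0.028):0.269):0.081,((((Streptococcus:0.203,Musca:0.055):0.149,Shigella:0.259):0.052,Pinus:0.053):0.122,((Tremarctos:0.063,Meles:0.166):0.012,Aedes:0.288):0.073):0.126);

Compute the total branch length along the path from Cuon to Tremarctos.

1.104

The path runs Cuon → … → MRCA → … → Tremarctos; the MRCA is the root of the tree.
Branch lengths along that path: 0.256 + 0.226 + 0.267 + 0.081 + 0.126 + 0.073 + 0.012 + 0.063 = 1.104.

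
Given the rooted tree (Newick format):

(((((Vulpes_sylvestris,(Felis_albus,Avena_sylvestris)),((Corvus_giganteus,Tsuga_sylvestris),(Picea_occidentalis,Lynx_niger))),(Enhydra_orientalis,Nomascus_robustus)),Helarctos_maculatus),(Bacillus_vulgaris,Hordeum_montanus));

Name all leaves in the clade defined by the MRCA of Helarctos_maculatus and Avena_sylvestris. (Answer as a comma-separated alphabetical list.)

Avena_sylvestris, Corvus_giganteus, Enhydra_orientalis, Felis_albus, Helarctos_maculatus, Lynx_niger, Nomascus_robustus, Picea_occidentalis, Tsuga_sylvestris, Vulpes_sylvestris

Tracing Helarctos_maculatus: it sits inside ((((Vulpes_sylvestris,(Felis_albus,Avena_sylvestris)),((Corvus_giganteus,Tsuga_sylvestris),(Picea_occidentalis,Lynx_niger))),(Enhydra_orientalis,Nomascus_robustus)),Helarctos_maculatus).
Tracing Avena_sylvestris: it sits inside (Felis_albus,Avena_sylvestris).
The smallest clade enclosing both is ((((Vulpes_sylvestris,(Felis_albus,Avena_sylvestris)),((Corvus_giganteus,Tsuga_sylvestris),(Picea_occidentalis,Lynx_niger))),(Enhydra_orientalis,Nomascus_robustus)),Helarctos_maculatus); the answer is its 10 terminal taxa in alphabetical order.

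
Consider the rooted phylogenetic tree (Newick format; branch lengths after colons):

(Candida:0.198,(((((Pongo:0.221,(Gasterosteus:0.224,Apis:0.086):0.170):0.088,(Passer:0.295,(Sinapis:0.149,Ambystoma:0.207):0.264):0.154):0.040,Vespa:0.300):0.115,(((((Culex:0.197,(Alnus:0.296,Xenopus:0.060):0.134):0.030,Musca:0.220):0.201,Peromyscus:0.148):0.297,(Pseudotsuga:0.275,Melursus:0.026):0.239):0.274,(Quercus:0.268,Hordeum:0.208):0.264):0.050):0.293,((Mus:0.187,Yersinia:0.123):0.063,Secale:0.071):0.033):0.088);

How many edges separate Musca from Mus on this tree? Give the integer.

9

The MRCA of Musca and Mus is the node subtending (((((Pongo,(Gasterosteus,Apis)),(Passer,(Sinapis,Ambystoma))),Vespa),(((((Culex,(Alnus,Xenopus)),Musca),Peromyscus),(Pseudotsuga,Melursus)),(Quercus,Hordeum))),((Mus,Yersinia),Secale)).
From Musca up to that node: 6 branches. From Mus up to the same node: 3 branches. Total: 6 + 3 = 9.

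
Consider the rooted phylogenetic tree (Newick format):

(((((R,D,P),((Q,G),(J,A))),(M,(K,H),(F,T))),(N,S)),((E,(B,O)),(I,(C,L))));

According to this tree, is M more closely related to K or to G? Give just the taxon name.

K

The MRCA of M and K subtends (M,(K,H),(F,T)) (5 taxa).
The MRCA of M and G subtends (((R,D,P),((Q,G),(J,A))),(M,(K,H),(F,T))) (12 taxa).
The first is nested inside the second, so M shares a more recent common ancestor with K.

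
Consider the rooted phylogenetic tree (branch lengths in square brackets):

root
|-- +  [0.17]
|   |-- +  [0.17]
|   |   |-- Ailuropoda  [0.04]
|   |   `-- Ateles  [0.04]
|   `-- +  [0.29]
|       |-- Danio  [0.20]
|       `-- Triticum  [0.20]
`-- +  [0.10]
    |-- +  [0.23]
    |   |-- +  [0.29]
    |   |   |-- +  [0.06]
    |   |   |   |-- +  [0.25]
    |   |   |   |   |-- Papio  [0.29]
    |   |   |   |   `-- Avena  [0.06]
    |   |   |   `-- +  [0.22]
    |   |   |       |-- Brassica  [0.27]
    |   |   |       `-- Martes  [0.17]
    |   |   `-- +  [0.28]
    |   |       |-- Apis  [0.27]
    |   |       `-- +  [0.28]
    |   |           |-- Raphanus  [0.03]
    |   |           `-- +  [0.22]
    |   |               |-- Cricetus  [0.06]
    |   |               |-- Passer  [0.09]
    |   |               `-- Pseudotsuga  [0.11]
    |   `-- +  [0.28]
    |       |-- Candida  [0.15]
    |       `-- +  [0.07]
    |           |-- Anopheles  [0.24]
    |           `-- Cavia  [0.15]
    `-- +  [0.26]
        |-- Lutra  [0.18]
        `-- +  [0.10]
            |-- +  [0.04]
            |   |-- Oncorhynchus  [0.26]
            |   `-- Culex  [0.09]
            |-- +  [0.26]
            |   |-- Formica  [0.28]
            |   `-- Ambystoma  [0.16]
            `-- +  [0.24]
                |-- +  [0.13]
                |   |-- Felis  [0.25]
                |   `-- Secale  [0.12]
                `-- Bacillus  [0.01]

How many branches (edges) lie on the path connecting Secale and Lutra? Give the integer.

The MRCA of Secale and Lutra is the node subtending (Lutra,((Oncorhynchus,Culex),(Formica,Ambystoma),((Felis,Secale),Bacillus))).
From Secale up to that node: 4 branches. From Lutra up to the same node: 1 branch. Total: 4 + 1 = 5.

5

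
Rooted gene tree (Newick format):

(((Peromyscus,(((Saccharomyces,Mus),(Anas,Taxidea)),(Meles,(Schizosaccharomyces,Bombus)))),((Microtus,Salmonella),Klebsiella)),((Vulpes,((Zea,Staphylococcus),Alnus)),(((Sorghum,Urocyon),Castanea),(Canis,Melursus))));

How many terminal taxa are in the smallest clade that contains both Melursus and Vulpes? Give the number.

The MRCA of Melursus and Vulpes is the node subtending ((Vulpes,((Zea,Staphylococcus),Alnus)),(((Sorghum,Urocyon),Castanea),(Canis,Melursus))).
That clade contains 9 terminal taxa: Alnus, Canis, Castanea, Melursus, Sorghum, Staphylococcus, Urocyon, Vulpes, Zea.

9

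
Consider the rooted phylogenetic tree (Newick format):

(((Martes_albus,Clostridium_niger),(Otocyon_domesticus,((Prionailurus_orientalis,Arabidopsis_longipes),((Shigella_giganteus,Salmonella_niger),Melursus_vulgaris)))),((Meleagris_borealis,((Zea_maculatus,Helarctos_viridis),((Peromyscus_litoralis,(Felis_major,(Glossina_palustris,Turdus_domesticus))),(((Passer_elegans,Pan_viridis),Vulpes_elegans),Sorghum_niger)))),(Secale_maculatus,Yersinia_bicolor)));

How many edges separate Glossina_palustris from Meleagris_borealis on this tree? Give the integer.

7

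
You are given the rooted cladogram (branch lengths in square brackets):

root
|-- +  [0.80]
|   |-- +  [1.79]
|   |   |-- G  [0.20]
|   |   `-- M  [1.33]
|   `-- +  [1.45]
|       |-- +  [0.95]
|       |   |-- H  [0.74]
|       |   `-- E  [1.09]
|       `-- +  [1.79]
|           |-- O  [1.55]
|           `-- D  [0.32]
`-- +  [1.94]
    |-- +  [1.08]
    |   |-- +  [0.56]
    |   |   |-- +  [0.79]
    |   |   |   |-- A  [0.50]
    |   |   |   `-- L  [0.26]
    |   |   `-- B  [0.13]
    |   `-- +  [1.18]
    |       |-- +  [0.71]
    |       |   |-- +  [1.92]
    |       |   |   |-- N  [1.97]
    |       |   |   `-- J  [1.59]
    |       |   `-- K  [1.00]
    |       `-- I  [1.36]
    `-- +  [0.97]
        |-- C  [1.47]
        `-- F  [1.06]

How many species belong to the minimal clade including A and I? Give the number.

7

The MRCA of A and I is the node subtending (((A,L),B),(((N,J),K),I)).
That clade contains 7 terminal taxa: A, B, I, J, K, L, N.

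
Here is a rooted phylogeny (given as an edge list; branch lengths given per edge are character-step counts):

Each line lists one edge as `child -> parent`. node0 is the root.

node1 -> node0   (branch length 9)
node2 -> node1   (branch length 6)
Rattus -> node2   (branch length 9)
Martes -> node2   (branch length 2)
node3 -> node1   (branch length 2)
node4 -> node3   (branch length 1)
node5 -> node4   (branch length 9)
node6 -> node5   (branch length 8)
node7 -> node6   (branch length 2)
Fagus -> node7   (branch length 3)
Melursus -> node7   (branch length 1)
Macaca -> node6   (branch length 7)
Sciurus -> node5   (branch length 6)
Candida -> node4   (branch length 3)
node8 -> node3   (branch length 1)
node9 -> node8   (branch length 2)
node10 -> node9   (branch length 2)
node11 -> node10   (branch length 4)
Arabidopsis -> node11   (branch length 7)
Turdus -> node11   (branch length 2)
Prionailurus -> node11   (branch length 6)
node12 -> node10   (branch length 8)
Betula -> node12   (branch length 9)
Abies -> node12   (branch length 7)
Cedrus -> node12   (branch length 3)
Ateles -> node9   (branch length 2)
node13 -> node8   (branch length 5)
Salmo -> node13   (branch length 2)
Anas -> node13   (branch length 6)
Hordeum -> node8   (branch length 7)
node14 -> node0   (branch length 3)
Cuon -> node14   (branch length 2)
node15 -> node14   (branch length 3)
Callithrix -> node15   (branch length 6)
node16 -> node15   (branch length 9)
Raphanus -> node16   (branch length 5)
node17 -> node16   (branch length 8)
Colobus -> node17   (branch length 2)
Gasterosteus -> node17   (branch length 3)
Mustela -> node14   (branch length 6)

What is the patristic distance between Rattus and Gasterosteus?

The path runs Rattus → … → MRCA → … → Gasterosteus; the MRCA is the root of the tree.
Branch lengths along that path: 9 + 6 + 9 + 3 + 3 + 9 + 8 + 3 = 50.

50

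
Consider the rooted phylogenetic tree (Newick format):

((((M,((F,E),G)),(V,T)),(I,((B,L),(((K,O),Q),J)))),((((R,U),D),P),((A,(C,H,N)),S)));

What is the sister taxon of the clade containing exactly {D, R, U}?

P

The clade containing exactly {D, R, U} attaches to the tree at the node subtending (((R,U),D),P).
The other lineage descending from that same node — the sister group — is the single tip P.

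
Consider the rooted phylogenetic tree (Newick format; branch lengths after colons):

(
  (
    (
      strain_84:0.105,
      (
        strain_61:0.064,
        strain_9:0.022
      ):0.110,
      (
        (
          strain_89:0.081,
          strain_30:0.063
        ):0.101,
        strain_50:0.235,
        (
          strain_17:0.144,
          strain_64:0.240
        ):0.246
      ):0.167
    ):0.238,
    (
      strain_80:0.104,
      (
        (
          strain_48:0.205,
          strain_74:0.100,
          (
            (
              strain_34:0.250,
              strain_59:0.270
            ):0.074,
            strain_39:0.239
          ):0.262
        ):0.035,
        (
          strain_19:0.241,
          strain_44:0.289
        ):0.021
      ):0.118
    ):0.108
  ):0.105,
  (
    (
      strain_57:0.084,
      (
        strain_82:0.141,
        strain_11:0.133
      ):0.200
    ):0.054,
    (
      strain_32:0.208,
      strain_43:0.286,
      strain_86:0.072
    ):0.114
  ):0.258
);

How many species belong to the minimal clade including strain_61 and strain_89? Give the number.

The MRCA of strain_61 and strain_89 is the node subtending (strain_84,(strain_61,strain_9),((strain_89,strain_30),strain_50,(strain_17,strain_64))).
That clade contains 8 terminal taxa: strain_17, strain_30, strain_50, strain_61, strain_64, strain_84, strain_89, strain_9.

8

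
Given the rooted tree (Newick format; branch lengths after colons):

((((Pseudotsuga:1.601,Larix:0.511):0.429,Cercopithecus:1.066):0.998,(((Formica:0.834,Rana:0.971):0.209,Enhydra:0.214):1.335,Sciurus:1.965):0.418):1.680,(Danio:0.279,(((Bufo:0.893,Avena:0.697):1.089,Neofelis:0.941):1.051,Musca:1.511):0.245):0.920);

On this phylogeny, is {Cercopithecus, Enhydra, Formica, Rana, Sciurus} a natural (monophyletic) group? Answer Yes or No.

No

The MRCA of the listed taxa subtends (((Pseudotsuga,Larix),Cercopithecus),(((Formica,Rana),Enhydra),Sciurus)).
That clade also contains Larix, Pseudotsuga, which are not in the proposed group, so the group is not monophyletic.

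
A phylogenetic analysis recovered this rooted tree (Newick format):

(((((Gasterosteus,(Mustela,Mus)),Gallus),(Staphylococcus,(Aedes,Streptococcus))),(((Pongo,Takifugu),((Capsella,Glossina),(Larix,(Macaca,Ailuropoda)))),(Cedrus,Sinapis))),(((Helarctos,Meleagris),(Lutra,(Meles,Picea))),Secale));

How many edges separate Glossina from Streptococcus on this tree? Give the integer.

9

The MRCA of Glossina and Streptococcus is the node subtending ((((Gasterosteus,(Mustela,Mus)),Gallus),(Staphylococcus,(Aedes,Streptococcus))),(((Pongo,Takifugu),((Capsella,Glossina),(Larix,(Macaca,Ailuropoda)))),(Cedrus,Sinapis))).
From Glossina up to that node: 5 branches. From Streptococcus up to the same node: 4 branches. Total: 5 + 4 = 9.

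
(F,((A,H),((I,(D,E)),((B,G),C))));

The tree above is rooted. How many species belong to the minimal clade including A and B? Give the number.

8

The MRCA of A and B is the node subtending ((A,H),((I,(D,E)),((B,G),C))).
That clade contains 8 terminal taxa: A, B, C, D, E, G, H, I.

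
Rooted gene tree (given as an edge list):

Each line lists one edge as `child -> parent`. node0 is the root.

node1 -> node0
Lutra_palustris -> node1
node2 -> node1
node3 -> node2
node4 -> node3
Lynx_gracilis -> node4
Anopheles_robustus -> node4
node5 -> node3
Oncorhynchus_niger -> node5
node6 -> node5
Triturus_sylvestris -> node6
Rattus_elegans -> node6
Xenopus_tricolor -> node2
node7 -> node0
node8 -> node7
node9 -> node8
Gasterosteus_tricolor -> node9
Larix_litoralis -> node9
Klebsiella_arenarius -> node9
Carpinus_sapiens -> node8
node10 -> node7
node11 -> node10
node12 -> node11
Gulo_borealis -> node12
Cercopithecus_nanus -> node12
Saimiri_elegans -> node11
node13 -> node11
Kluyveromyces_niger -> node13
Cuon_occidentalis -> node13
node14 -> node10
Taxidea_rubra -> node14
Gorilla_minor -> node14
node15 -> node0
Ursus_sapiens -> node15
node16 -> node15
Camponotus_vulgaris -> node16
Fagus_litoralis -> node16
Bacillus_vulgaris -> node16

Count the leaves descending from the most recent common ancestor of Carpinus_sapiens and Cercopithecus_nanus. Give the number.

11

The MRCA of Carpinus_sapiens and Cercopithecus_nanus is the node subtending (((Gasterosteus_tricolor,Larix_litoralis,Klebsiella_arenarius),Carpinus_sapiens),(((Gulo_borealis,Cercopithecus_nanus),Saimiri_elegans,(Kluyveromyces_niger,Cuon_occidentalis)),(Taxidea_rubra,Gorilla_minor))).
That clade contains 11 terminal taxa: Carpinus_sapiens, Cercopithecus_nanus, Cuon_occidentalis, Gasterosteus_tricolor, Gorilla_minor, Gulo_borealis, Klebsiella_arenarius, Kluyveromyces_niger, Larix_litoralis, Saimiri_elegans, Taxidea_rubra.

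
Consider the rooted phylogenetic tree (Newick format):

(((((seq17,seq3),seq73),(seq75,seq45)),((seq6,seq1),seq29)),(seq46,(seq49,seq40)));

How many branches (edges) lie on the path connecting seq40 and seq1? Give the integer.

7

The MRCA of seq40 and seq1 is the root of the tree.
From seq40 up to that node: 3 branches. From seq1 up to the same node: 4 branches. Total: 3 + 4 = 7.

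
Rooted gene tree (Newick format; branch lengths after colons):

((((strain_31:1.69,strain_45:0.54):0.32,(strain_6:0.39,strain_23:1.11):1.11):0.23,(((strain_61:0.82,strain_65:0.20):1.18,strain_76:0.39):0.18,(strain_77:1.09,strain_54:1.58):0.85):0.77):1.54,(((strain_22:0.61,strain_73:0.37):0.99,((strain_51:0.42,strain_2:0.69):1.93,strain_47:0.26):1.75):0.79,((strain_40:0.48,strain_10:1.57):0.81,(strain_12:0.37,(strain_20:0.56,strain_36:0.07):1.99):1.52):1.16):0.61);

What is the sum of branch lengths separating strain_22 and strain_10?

The path runs strain_22 → … → MRCA → … → strain_10; the MRCA is the node subtending (((strain_22,strain_73),((strain_51,strain_2),strain_47)),((strain_40,strain_10),(strain_12,(strain_20,strain_36)))).
Branch lengths along that path: 0.61 + 0.99 + 0.79 + 1.16 + 0.81 + 1.57 = 5.93.

5.93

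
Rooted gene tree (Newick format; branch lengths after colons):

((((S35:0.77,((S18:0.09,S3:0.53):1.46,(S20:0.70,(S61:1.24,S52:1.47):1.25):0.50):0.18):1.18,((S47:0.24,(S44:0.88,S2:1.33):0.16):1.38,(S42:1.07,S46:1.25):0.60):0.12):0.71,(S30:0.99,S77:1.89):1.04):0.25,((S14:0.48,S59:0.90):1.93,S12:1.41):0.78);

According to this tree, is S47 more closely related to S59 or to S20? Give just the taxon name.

S20

The MRCA of S47 and S20 subtends ((S35,((S18,S3),(S20,(S61,S52)))),((S47,(S44,S2)),(S42,S46))) (11 taxa).
The MRCA of S47 and S59 is the root, subtending the entire tree (16 taxa).
The first is nested inside the second, so S47 shares a more recent common ancestor with S20.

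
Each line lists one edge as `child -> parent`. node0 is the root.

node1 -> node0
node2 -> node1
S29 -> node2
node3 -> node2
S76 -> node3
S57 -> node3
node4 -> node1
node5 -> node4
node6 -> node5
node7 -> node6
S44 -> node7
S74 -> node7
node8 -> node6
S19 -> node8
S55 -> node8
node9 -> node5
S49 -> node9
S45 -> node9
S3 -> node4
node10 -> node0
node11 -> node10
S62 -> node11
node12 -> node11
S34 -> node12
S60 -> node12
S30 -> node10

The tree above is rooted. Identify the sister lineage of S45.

S45 attaches to the tree at the node subtending (S49,S45).
The other lineage descending from that same node — the sister group — is the single tip S49.

S49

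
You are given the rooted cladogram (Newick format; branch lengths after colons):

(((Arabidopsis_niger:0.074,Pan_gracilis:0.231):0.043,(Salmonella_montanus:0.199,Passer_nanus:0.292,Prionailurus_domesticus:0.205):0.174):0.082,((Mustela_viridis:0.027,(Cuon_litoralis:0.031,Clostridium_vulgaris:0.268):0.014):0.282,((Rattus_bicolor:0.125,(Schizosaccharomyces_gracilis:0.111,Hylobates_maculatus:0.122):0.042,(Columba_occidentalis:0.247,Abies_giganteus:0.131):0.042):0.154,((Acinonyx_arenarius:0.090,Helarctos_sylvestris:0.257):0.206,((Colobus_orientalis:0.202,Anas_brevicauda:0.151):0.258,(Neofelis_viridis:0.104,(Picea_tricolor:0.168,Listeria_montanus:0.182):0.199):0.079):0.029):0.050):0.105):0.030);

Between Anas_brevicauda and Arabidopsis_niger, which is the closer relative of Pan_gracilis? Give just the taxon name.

Arabidopsis_niger

The MRCA of Pan_gracilis and Arabidopsis_niger subtends (Arabidopsis_niger,Pan_gracilis) (2 taxa).
The MRCA of Pan_gracilis and Anas_brevicauda is the root, subtending the entire tree (20 taxa).
The first is nested inside the second, so Pan_gracilis shares a more recent common ancestor with Arabidopsis_niger.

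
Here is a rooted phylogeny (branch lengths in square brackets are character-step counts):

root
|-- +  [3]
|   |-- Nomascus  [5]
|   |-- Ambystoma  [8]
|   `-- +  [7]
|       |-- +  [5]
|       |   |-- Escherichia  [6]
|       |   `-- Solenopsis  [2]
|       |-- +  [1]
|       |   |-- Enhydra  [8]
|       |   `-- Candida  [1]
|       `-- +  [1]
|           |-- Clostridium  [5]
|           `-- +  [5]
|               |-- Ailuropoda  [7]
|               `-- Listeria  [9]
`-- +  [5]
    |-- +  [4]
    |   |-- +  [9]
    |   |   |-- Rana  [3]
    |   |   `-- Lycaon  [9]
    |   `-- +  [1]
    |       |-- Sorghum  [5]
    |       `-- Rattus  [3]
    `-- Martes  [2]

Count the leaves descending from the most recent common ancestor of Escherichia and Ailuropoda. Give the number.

7

The MRCA of Escherichia and Ailuropoda is the node subtending ((Escherichia,Solenopsis),(Enhydra,Candida),(Clostridium,(Ailuropoda,Listeria))).
That clade contains 7 terminal taxa: Ailuropoda, Candida, Clostridium, Enhydra, Escherichia, Listeria, Solenopsis.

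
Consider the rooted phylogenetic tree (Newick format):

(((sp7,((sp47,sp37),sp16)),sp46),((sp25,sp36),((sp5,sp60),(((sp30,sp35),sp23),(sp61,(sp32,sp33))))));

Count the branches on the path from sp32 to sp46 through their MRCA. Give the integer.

The MRCA of sp32 and sp46 is the root of the tree.
From sp32 up to that node: 6 branches. From sp46 up to the same node: 2 branches. Total: 6 + 2 = 8.

8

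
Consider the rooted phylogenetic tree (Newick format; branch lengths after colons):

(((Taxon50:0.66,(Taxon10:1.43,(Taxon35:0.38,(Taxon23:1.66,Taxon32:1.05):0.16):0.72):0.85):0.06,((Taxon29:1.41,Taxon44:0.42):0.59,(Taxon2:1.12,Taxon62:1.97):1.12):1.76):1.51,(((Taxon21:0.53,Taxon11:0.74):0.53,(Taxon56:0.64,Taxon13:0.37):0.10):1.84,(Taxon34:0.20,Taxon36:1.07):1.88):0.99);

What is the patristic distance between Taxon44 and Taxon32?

5.61

The path runs Taxon44 → … → MRCA → … → Taxon32; the MRCA is the node subtending ((Taxon50,(Taxon10,(Taxon35,(Taxon23,Taxon32)))),((Taxon29,Taxon44),(Taxon2,Taxon62))).
Branch lengths along that path: 0.42 + 0.59 + 1.76 + 0.06 + 0.85 + 0.72 + 0.16 + 1.05 = 5.61.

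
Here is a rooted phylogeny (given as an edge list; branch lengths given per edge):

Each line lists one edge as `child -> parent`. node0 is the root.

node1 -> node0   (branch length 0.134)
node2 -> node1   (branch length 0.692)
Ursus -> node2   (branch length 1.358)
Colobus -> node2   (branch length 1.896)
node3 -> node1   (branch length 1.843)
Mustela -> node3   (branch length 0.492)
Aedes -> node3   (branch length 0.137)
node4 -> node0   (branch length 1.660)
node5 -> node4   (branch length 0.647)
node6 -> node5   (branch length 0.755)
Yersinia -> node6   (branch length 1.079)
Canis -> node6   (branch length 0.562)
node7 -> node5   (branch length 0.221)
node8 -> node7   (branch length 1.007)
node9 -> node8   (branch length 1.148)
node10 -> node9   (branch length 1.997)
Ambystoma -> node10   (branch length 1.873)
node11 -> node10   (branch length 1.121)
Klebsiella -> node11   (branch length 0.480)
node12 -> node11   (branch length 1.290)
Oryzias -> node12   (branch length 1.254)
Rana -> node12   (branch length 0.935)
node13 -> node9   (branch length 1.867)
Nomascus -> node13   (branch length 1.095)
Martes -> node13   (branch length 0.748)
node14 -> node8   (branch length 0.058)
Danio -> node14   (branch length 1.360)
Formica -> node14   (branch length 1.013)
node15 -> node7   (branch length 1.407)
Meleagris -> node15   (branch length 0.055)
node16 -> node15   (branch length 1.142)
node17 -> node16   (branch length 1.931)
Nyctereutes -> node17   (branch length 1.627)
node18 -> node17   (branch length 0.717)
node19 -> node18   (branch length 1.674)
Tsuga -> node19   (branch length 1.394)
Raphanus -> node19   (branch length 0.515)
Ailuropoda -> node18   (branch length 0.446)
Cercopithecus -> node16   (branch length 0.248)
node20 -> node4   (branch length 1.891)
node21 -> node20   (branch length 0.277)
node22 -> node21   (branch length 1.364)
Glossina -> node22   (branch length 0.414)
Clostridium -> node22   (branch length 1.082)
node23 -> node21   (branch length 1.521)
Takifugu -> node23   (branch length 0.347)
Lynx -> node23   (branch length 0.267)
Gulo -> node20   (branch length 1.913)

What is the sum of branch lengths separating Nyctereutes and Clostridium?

The path runs Nyctereutes → … → MRCA → … → Clostridium; the MRCA is the node subtending (((Yersinia,Canis),((((Ambystoma,(Klebsiella,(Oryzias,Rana))),(Nomascus,Martes)),(Danio,Formica)),(Meleagris,((Nyctereutes,((Tsuga,Raphanus),Ailuropoda)),Cercopithecus)))),(((Glossina,Clostridium),(Takifugu,Lynx)),Gulo)).
Branch lengths along that path: 1.627 + 1.931 + 1.142 + 1.407 + 0.221 + 0.647 + 1.891 + 0.277 + 1.364 + 1.082 = 11.589.

11.589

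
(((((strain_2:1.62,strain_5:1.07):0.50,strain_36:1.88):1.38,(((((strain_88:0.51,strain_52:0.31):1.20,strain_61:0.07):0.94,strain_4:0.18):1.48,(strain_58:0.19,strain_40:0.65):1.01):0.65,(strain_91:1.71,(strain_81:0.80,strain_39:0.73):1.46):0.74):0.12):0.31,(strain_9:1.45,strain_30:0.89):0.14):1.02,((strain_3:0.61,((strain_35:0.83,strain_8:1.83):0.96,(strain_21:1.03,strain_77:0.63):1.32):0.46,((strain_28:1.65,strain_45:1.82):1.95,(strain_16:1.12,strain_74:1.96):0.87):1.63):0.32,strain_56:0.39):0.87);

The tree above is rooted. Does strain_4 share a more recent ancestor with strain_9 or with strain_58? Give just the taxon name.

The MRCA of strain_4 and strain_58 subtends ((((strain_88,strain_52),strain_61),strain_4),(strain_58,strain_40)) (6 taxa).
The MRCA of strain_4 and strain_9 subtends ((((strain_2,strain_5),strain_36),(((((strain_88,strain_52),strain_61),strain_4),(strain_58,strain_40)),(strain_91,(strain_81,strain_39)))),(strain_9,strain_30)) (14 taxa).
The first is nested inside the second, so strain_4 shares a more recent common ancestor with strain_58.

strain_58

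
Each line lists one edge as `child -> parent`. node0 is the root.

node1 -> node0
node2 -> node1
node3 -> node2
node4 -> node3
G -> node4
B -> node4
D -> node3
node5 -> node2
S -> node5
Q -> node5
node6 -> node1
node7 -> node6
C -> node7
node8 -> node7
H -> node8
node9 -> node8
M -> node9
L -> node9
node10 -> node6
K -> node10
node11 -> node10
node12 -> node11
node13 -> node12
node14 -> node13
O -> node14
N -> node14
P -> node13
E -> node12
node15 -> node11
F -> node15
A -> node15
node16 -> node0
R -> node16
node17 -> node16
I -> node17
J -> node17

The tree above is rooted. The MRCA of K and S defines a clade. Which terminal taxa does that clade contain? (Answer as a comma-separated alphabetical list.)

A, B, C, D, E, F, G, H, K, L, M, N, O, P, Q, S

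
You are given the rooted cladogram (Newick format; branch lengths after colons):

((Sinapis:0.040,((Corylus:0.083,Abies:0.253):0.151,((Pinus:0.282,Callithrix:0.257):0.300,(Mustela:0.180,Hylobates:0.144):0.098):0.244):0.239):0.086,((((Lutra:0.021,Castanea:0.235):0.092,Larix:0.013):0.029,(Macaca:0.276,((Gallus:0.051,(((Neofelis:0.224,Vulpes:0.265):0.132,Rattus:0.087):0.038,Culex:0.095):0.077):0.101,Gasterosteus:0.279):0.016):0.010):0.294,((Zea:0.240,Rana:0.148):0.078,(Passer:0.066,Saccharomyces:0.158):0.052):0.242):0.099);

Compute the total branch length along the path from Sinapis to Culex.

The path runs Sinapis → … → MRCA → … → Culex; the MRCA is the root of the tree.
Branch lengths along that path: 0.040 + 0.086 + 0.099 + 0.294 + 0.010 + 0.016 + 0.101 + 0.077 + 0.095 = 0.818.

0.818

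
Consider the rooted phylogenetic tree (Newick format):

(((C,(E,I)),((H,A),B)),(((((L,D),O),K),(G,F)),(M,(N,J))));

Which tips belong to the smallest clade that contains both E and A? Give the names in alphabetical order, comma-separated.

A, B, C, E, H, I

Tracing E: it sits inside (E,I).
Tracing A: it sits inside (H,A).
The smallest clade enclosing both is ((C,(E,I)),((H,A),B)); the answer is its 6 terminal taxa in alphabetical order.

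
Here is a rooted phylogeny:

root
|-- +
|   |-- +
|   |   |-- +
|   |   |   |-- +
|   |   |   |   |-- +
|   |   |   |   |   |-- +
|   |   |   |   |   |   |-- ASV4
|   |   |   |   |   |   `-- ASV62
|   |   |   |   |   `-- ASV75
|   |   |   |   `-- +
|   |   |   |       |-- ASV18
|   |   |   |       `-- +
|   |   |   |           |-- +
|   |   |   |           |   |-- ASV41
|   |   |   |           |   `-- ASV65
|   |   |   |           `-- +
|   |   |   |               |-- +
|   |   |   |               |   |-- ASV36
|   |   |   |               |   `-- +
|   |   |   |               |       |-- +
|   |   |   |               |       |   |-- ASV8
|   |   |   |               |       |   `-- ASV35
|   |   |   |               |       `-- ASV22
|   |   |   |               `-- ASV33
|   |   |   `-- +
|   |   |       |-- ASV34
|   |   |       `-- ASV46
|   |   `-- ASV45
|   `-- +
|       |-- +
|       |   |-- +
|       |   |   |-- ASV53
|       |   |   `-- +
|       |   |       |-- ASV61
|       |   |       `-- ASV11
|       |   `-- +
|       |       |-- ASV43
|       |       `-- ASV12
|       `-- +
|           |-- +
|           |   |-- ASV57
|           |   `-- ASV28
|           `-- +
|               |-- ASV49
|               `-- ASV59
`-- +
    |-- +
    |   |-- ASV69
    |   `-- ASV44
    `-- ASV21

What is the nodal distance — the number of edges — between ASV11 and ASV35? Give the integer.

15

The MRCA of ASV11 and ASV35 is the node subtending ((((((ASV4,ASV62),ASV75),(ASV18,((ASV41,ASV65),((ASV36,((ASV8,ASV35),ASV22)),ASV33)))),(ASV34,ASV46)),ASV45),(((ASV53,(ASV61,ASV11)),(ASV43,ASV12)),((ASV57,ASV28),(ASV49,ASV59)))).
From ASV11 up to that node: 5 branches. From ASV35 up to the same node: 10 branches. Total: 5 + 10 = 15.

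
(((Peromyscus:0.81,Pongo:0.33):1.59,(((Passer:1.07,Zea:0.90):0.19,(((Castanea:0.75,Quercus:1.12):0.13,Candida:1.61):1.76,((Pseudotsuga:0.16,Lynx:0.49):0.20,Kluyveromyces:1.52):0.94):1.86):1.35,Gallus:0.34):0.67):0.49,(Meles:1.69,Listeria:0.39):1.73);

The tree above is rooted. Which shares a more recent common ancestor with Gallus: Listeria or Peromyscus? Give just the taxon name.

The MRCA of Gallus and Peromyscus subtends ((Peromyscus,Pongo),(((Passer,Zea),(((Castanea,Quercus),Candida),((Pseudotsuga,Lynx),Kluyveromyces))),Gallus)) (11 taxa).
The MRCA of Gallus and Listeria is the root, subtending the entire tree (13 taxa).
The first is nested inside the second, so Gallus shares a more recent common ancestor with Peromyscus.

Peromyscus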